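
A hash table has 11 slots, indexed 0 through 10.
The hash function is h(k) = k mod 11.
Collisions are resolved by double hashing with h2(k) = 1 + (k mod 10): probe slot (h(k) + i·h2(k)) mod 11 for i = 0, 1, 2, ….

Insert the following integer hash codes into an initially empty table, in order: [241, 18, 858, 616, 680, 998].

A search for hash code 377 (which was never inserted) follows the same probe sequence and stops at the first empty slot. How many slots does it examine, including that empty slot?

4

241: h=10 → slot 10
18: h=7 → slot 7
858: h=0 → slot 0
616: h=0, h2=7, probe 0,7,3 → slot 3
680: h=9 → slot 9
998: h=8 → slot 8
Table: [858, _, _, 616, _, _, _, 18, 998, 680, 241]
Lookup 377: h=3, h2=8, probe 3,0,8,5 → slot 5 empty, not found.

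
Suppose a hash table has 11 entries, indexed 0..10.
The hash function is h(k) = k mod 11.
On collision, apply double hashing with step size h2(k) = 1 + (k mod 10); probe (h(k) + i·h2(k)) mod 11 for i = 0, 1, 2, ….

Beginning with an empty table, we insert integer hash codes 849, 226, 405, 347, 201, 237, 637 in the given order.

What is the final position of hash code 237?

849 hashes to 2; slot 2 is free → place at 2.
226 hashes to 6; slot 6 is free → place at 6.
405 hashes to 9; slot 9 is free → place at 9.
347 hashes to 6, h2=8; 6 taken → place at 3.
201 hashes to 3, h2=2; 3 taken → place at 5.
237 hashes to 6, h2=8; 6,3 taken → place at 0.
637 hashes to 10; slot 10 is free → place at 10.
Table: [237, _, 849, 347, _, 201, 226, _, _, 405, 637]

0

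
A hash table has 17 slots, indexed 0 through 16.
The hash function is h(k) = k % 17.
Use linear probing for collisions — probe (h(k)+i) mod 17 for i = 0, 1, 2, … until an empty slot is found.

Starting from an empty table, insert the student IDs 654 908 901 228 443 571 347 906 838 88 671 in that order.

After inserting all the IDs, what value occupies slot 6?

838

Insert 654: h=8, slot 8 empty => index 8.
Insert 908: h=7, slot 7 empty => index 7.
Insert 901: h=0, slot 0 empty => index 0.
Insert 228: h=7, slots 7,8 occupied => index 9.
Insert 443: h=1, slot 1 empty => index 1.
Insert 571: h=10, slot 10 empty => index 10.
Insert 347: h=7, slots 7,8,9,10 occupied => index 11.
Insert 906: h=5, slot 5 empty => index 5.
Insert 838: h=5, slot 5 occupied => index 6.
Insert 88: h=3, slot 3 empty => index 3.
Insert 671: h=8, slots 8,9,10,11 occupied => index 12.
Table: [901, 443, _, 88, _, 906, 838, 908, 654, 228, 571, 347, 671, _, _, _, _]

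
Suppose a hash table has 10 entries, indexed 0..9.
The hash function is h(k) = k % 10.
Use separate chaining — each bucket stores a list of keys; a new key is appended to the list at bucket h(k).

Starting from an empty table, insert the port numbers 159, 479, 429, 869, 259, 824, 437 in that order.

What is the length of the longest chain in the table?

5

Insert 159: h=9, bucket 9 empty → new chain.
Insert 479: h=9, bucket 9 nonempty → append to chain.
Insert 429: h=9, bucket 9 nonempty → append to chain.
Insert 869: h=9, bucket 9 nonempty → append to chain.
Insert 259: h=9, bucket 9 nonempty → append to chain.
Insert 824: h=4, bucket 4 empty → new chain.
Insert 437: h=7, bucket 7 empty → new chain.
Final buckets:
0: —
1: —
2: —
3: —
4: 824
5: —
6: —
7: 437
8: —
9: 159 -> 479 -> 429 -> 869 -> 259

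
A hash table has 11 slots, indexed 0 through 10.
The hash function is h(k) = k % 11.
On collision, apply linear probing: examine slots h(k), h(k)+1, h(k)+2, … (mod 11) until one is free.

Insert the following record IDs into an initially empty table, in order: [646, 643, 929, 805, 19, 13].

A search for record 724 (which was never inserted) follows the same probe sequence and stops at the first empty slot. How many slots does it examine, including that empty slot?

646 hashes to 8; slot 8 is free → place at 8.
643 hashes to 5; slot 5 is free → place at 5.
929 hashes to 5; 5 taken → place at 6.
805 hashes to 2; slot 2 is free → place at 2.
19 hashes to 8; 8 taken → place at 9.
13 hashes to 2; 2 taken → place at 3.
Table: [_, _, 805, 13, _, 643, 929, _, 646, 19, _]
Lookup 724: h=9, probe 9,10 → slot 10 empty, not found.

2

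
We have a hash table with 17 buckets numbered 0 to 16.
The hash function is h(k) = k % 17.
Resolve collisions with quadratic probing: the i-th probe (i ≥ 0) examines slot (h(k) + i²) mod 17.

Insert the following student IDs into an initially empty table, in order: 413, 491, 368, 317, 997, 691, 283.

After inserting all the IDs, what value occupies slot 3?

Insert 413: h=5, slot 5 empty → index 5.
Insert 491: h=15, slot 15 empty → index 15.
Insert 368: h=11, slot 11 empty → index 11.
Insert 317: h=11, slot 11 occupied → index 12.
Insert 997: h=11, slots 11,12,15 occupied → index 3.
Insert 691: h=11, slots 11,12,15,3 occupied → index 10.
Insert 283: h=11, slots 11,12,15,3,10 occupied → index 2.
Table: [-, -, 283, 997, -, 413, -, -, -, -, 691, 368, 317, -, -, 491, -]

997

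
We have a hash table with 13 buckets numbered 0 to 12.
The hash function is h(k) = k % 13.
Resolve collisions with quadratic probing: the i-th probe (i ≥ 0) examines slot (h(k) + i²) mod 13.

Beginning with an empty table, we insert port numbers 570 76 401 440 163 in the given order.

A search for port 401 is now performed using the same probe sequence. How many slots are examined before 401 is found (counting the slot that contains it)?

3

570: h=11 -> slot 11
76: h=11, probe 11,12 -> slot 12
401: h=11, probe 11,12,2 -> slot 2
440: h=11, probe 11,12,2,7 -> slot 7
163: h=7, probe 7,8 -> slot 8
Table: [∅, ∅, 401, ∅, ∅, ∅, ∅, 440, 163, ∅, ∅, 570, 76]
Lookup 401: h=11, probe 11,12,2 → found at 2.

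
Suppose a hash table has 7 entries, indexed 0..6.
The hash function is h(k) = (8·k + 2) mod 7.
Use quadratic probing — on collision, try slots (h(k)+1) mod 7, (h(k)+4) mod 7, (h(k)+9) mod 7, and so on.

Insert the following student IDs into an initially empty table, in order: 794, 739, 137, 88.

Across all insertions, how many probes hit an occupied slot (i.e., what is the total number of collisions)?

3

Insert 794: h=5, slot 5 empty → index 5.
Insert 739: h=6, slot 6 empty → index 6.
Insert 137: h=6, slot 6 occupied → index 0.
Insert 88: h=6, slots 6,0 occupied → index 3.
Table: [137, ∅, ∅, 88, ∅, 794, 739]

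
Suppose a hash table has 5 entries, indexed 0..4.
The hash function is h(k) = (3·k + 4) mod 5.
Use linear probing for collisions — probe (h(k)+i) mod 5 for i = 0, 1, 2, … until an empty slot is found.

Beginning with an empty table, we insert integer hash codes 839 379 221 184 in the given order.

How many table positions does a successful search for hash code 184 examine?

4

839 hashes to 1; slot 1 is free -> place at 1.
379 hashes to 1; 1 taken -> place at 2.
221 hashes to 2; 2 taken -> place at 3.
184 hashes to 1; 1,2,3 taken -> place at 4.
Table: [—, 839, 379, 221, 184]
Lookup 184: h=1, probe 1,2,3,4 → found at 4.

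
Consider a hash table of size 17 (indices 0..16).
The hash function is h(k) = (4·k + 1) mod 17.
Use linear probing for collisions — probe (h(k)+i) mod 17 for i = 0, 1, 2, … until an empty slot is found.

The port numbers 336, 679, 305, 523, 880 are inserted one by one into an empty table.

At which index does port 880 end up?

336: h=2 => slot 2
679: h=14 => slot 14
305: h=14, probe 14,15 => slot 15
523: h=2, probe 2,3 => slot 3
880: h=2, probe 2,3,4 => slot 4
Table: [., ., 336, 523, 880, ., ., ., ., ., ., ., ., ., 679, 305, .]

4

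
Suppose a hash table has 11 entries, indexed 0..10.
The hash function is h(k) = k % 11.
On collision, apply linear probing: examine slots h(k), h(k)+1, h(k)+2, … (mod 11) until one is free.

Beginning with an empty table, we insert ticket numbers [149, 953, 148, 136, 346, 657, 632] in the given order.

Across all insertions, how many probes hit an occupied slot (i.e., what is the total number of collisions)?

149 hashes to 6; slot 6 is free => place at 6.
953 hashes to 7; slot 7 is free => place at 7.
148 hashes to 5; slot 5 is free => place at 5.
136 hashes to 4; slot 4 is free => place at 4.
346 hashes to 5; 5,6,7 taken => place at 8.
657 hashes to 8; 8 taken => place at 9.
632 hashes to 5; 5,6,7,8,9 taken => place at 10.
Table: [_, _, _, _, 136, 148, 149, 953, 346, 657, 632]

9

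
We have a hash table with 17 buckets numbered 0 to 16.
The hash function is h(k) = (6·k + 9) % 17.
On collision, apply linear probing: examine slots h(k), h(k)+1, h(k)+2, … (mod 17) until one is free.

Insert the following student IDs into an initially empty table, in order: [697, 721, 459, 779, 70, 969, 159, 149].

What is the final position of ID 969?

11

Insert 697: h=9, slot 9 empty => index 9.
Insert 721: h=0, slot 0 empty => index 0.
Insert 459: h=9, slot 9 occupied => index 10.
Insert 779: h=8, slot 8 empty => index 8.
Insert 70: h=4, slot 4 empty => index 4.
Insert 969: h=9, slots 9,10 occupied => index 11.
Insert 159: h=11, slot 11 occupied => index 12.
Insert 149: h=2, slot 2 empty => index 2.
Table: [721, ., 149, ., 70, ., ., ., 779, 697, 459, 969, 159, ., ., ., .]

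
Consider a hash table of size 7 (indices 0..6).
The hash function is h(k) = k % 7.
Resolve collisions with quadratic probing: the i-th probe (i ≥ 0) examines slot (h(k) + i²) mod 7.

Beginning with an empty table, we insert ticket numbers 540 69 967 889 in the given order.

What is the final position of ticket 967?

Insert 540: h=1, slot 1 empty → index 1.
Insert 69: h=6, slot 6 empty → index 6.
Insert 967: h=1, slot 1 occupied → index 2.
Insert 889: h=0, slot 0 empty → index 0.
Table: [889, 540, 967, ∅, ∅, ∅, 69]

2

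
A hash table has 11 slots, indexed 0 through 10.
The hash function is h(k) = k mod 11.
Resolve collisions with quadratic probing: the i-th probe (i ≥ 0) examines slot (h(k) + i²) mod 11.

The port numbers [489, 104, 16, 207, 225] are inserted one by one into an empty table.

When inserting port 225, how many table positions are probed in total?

4

Insert 489: h=5, slot 5 empty → index 5.
Insert 104: h=5, slot 5 occupied → index 6.
Insert 16: h=5, slots 5,6 occupied → index 9.
Insert 207: h=9, slot 9 occupied → index 10.
Insert 225: h=5, slots 5,6,9 occupied → index 3.
Table: [—, —, —, 225, —, 489, 104, —, —, 16, 207]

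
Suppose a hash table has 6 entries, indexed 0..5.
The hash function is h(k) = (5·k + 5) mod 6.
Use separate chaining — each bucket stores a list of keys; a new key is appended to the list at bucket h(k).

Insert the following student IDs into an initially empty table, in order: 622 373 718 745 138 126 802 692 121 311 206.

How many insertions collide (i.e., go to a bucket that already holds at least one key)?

622 -> bucket 1
373 -> bucket 4
718 -> bucket 1 (collision)
745 -> bucket 4 (collision)
138 -> bucket 5
126 -> bucket 5 (collision)
802 -> bucket 1 (collision)
692 -> bucket 3
121 -> bucket 4 (collision)
311 -> bucket 0
206 -> bucket 3 (collision)
Final buckets:
0: 311
1: 622 -> 718 -> 802
2: _
3: 692 -> 206
4: 373 -> 745 -> 121
5: 138 -> 126

6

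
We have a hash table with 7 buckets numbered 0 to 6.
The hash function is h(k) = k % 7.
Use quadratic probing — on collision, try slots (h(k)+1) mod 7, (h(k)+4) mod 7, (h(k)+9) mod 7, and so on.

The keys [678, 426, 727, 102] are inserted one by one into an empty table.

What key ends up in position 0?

426

678: h=6 -> slot 6
426: h=6, probe 6,0 -> slot 0
727: h=6, probe 6,0,3 -> slot 3
102: h=4 -> slot 4
Table: [426, _, _, 727, 102, _, 678]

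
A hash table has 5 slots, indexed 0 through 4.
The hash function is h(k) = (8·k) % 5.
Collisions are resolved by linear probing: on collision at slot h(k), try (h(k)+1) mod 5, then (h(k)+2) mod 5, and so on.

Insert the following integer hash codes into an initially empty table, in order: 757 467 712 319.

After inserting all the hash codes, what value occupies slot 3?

Insert 757: h=1, slot 1 empty -> index 1.
Insert 467: h=1, slot 1 occupied -> index 2.
Insert 712: h=1, slots 1,2 occupied -> index 3.
Insert 319: h=2, slots 2,3 occupied -> index 4.
Table: [., 757, 467, 712, 319]

712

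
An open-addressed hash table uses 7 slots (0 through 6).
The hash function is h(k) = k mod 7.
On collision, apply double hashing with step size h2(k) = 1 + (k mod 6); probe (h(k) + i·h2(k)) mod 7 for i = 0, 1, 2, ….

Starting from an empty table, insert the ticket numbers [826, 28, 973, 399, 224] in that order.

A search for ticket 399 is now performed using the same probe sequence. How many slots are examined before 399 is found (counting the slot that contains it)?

2

826 hashes to 0; slot 0 is free → place at 0.
28 hashes to 0, h2=5; 0 taken → place at 5.
973 hashes to 0, h2=2; 0 taken → place at 2.
399 hashes to 0, h2=4; 0 taken → place at 4.
224 hashes to 0, h2=3; 0 taken → place at 3.
Table: [826, ∅, 973, 224, 399, 28, ∅]
Lookup 399: h=0, h2=4, probe 0,4 → found at 4.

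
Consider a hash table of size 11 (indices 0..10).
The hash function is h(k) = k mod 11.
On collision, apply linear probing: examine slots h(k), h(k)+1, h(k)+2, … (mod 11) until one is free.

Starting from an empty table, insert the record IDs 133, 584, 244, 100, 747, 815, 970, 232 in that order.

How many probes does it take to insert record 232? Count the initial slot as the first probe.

7

Insert 133: h=1, slot 1 empty => index 1.
Insert 584: h=1, slot 1 occupied => index 2.
Insert 244: h=2, slot 2 occupied => index 3.
Insert 100: h=1, slots 1,2,3 occupied => index 4.
Insert 747: h=10, slot 10 empty => index 10.
Insert 815: h=1, slots 1,2,3,4 occupied => index 5.
Insert 970: h=2, slots 2,3,4,5 occupied => index 6.
Insert 232: h=1, slots 1,2,3,4,5,6 occupied => index 7.
Table: [_, 133, 584, 244, 100, 815, 970, 232, _, _, 747]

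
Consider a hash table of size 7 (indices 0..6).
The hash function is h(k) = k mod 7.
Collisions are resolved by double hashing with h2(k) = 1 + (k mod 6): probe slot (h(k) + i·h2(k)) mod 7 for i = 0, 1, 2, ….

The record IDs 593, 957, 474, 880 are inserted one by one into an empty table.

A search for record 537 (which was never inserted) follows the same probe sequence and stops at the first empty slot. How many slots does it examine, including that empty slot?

5

Insert 593: h=5, slot 5 empty → index 5.
Insert 957: h=5, h2=4, slot 5 occupied → index 2.
Insert 474: h=5, h2=1, slot 5 occupied → index 6.
Insert 880: h=5, h2=5, slot 5 occupied → index 3.
Table: [∅, ∅, 957, 880, ∅, 593, 474]
Lookup 537: h=5, h2=4, probe 5,2,6,3,0 → slot 0 empty, not found.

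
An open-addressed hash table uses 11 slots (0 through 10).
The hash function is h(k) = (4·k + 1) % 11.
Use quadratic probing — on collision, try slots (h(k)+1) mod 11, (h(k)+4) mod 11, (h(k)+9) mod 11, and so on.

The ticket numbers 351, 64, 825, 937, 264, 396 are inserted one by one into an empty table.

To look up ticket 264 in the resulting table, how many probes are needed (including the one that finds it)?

2

351: h=8 -> slot 8
64: h=4 -> slot 4
825: h=1 -> slot 1
937: h=9 -> slot 9
264: h=1, probe 1,2 -> slot 2
396: h=1, probe 1,2,5 -> slot 5
Table: [-, 825, 264, -, 64, 396, -, -, 351, 937, -]
Lookup 264: h=1, probe 1,2 → found at 2.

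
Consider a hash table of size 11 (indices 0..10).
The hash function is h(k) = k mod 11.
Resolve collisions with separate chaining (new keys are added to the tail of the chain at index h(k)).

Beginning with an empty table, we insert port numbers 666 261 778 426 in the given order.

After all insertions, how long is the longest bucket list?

3

Insert 666: h=6, bucket 6 empty → new chain.
Insert 261: h=8, bucket 8 empty → new chain.
Insert 778: h=8, bucket 8 nonempty → append to chain.
Insert 426: h=8, bucket 8 nonempty → append to chain.
Final buckets:
0: ∅
1: ∅
2: ∅
3: ∅
4: ∅
5: ∅
6: 666
7: ∅
8: 261 -> 778 -> 426
9: ∅
10: ∅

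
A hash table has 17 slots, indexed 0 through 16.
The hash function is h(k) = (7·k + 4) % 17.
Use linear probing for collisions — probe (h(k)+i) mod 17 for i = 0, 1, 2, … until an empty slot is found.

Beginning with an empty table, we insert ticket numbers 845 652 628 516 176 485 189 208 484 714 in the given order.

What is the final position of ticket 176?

15

Insert 845: h=3, slot 3 empty -> index 3.
Insert 652: h=12, slot 12 empty -> index 12.
Insert 628: h=14, slot 14 empty -> index 14.
Insert 516: h=12, slot 12 occupied -> index 13.
Insert 176: h=12, slots 12,13,14 occupied -> index 15.
Insert 485: h=16, slot 16 empty -> index 16.
Insert 189: h=1, slot 1 empty -> index 1.
Insert 208: h=15, slots 15,16 occupied -> index 0.
Insert 484: h=9, slot 9 empty -> index 9.
Insert 714: h=4, slot 4 empty -> index 4.
Table: [208, 189, _, 845, 714, _, _, _, _, 484, _, _, 652, 516, 628, 176, 485]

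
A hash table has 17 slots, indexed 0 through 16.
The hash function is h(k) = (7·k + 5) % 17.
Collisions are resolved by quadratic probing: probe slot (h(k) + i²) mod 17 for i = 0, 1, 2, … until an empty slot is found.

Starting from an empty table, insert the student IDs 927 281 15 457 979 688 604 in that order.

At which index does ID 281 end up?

1

Insert 927: h=0, slot 0 empty → index 0.
Insert 281: h=0, slot 0 occupied → index 1.
Insert 15: h=8, slot 8 empty → index 8.
Insert 457: h=8, slot 8 occupied → index 9.
Insert 979: h=7, slot 7 empty → index 7.
Insert 688: h=10, slot 10 empty → index 10.
Insert 604: h=0, slots 0,1 occupied → index 4.
Table: [927, 281, -, -, 604, -, -, 979, 15, 457, 688, -, -, -, -, -, -]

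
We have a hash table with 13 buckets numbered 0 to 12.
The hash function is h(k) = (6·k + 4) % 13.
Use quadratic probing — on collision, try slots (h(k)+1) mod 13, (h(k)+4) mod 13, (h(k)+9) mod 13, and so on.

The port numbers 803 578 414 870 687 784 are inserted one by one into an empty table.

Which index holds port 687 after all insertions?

6

803 hashes to 12; slot 12 is free -> place at 12.
578 hashes to 1; slot 1 is free -> place at 1.
414 hashes to 5; slot 5 is free -> place at 5.
870 hashes to 11; slot 11 is free -> place at 11.
687 hashes to 5; 5 taken -> place at 6.
784 hashes to 2; slot 2 is free -> place at 2.
Table: [—, 578, 784, —, —, 414, 687, —, —, —, —, 870, 803]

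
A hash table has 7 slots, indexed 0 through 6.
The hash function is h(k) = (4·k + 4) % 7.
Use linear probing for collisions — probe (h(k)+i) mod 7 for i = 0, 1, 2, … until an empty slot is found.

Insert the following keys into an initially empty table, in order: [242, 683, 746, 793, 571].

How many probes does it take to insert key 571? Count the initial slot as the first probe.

4

Insert 242: h=6, slot 6 empty => index 6.
Insert 683: h=6, slot 6 occupied => index 0.
Insert 746: h=6, slots 6,0 occupied => index 1.
Insert 793: h=5, slot 5 empty => index 5.
Insert 571: h=6, slots 6,0,1 occupied => index 2.
Table: [683, 746, 571, —, —, 793, 242]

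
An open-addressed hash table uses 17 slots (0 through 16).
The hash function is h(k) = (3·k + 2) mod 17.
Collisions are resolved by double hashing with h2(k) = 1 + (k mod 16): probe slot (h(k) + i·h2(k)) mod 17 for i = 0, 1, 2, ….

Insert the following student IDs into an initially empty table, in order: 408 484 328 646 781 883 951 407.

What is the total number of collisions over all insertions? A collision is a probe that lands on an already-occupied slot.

7

408 hashes to 2; slot 2 is free -> place at 2.
484 hashes to 9; slot 9 is free -> place at 9.
328 hashes to 0; slot 0 is free -> place at 0.
646 hashes to 2, h2=7; 2,9 taken -> place at 16.
781 hashes to 16, h2=14; 16 taken -> place at 13.
883 hashes to 16, h2=4; 16 taken -> place at 3.
951 hashes to 16, h2=8; 16 taken -> place at 7.
407 hashes to 16, h2=8; 16,7 taken -> place at 15.
Table: [328, ∅, 408, 883, ∅, ∅, ∅, 951, ∅, 484, ∅, ∅, ∅, 781, ∅, 407, 646]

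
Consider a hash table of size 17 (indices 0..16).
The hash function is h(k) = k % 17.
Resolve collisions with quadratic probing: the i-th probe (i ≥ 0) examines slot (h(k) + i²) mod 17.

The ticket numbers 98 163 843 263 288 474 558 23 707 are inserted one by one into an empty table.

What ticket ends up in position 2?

98: h=13 → slot 13
163: h=10 → slot 10
843: h=10, probe 10,11 → slot 11
263: h=8 → slot 8
288: h=16 → slot 16
474: h=15 → slot 15
558: h=14 → slot 14
23: h=6 → slot 6
707: h=10, probe 10,11,14,2 → slot 2
Table: [_, _, 707, _, _, _, 23, _, 263, _, 163, 843, _, 98, 558, 474, 288]

707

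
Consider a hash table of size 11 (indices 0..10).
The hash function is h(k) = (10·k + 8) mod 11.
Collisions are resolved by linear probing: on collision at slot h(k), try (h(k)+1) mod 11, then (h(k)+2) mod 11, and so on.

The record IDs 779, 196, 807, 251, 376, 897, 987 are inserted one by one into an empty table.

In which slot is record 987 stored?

Insert 779: h=10, slot 10 empty => index 10.
Insert 196: h=10, slot 10 occupied => index 0.
Insert 807: h=4, slot 4 empty => index 4.
Insert 251: h=10, slots 10,0 occupied => index 1.
Insert 376: h=6, slot 6 empty => index 6.
Insert 897: h=2, slot 2 empty => index 2.
Insert 987: h=0, slots 0,1,2 occupied => index 3.
Table: [196, 251, 897, 987, 807, -, 376, -, -, -, 779]

3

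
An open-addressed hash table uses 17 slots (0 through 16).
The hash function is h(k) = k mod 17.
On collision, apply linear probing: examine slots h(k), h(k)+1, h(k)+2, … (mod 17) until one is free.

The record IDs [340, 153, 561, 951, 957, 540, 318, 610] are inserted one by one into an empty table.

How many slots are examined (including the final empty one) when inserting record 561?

Insert 340: h=0, slot 0 empty => index 0.
Insert 153: h=0, slot 0 occupied => index 1.
Insert 561: h=0, slots 0,1 occupied => index 2.
Insert 951: h=16, slot 16 empty => index 16.
Insert 957: h=5, slot 5 empty => index 5.
Insert 540: h=13, slot 13 empty => index 13.
Insert 318: h=12, slot 12 empty => index 12.
Insert 610: h=15, slot 15 empty => index 15.
Table: [340, 153, 561, -, -, 957, -, -, -, -, -, -, 318, 540, -, 610, 951]

3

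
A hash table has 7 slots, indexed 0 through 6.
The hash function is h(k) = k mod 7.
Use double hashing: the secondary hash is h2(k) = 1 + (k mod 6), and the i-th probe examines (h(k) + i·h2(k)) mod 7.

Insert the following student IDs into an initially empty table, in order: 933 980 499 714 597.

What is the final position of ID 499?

4

933 hashes to 2; slot 2 is free => place at 2.
980 hashes to 0; slot 0 is free => place at 0.
499 hashes to 2, h2=2; 2 taken => place at 4.
714 hashes to 0, h2=1; 0 taken => place at 1.
597 hashes to 2, h2=4; 2 taken => place at 6.
Table: [980, 714, 933, ., 499, ., 597]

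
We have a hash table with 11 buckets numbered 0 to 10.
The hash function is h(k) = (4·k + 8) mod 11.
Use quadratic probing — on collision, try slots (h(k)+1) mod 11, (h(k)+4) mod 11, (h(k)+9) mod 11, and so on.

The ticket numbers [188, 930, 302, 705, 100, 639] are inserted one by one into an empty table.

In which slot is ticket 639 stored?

188: h=1 => slot 1
930: h=10 => slot 10
302: h=6 => slot 6
705: h=1, probe 1,2 => slot 2
100: h=1, probe 1,2,5 => slot 5
639: h=1, probe 1,2,5,10,6,4 => slot 4
Table: [., 188, 705, ., 639, 100, 302, ., ., ., 930]

4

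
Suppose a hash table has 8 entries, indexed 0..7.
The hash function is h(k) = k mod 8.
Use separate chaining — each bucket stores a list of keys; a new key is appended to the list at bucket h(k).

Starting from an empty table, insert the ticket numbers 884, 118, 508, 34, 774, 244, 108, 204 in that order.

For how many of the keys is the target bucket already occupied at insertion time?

Insert 884: h=4, bucket 4 empty -> new chain.
Insert 118: h=6, bucket 6 empty -> new chain.
Insert 508: h=4, bucket 4 nonempty -> append to chain.
Insert 34: h=2, bucket 2 empty -> new chain.
Insert 774: h=6, bucket 6 nonempty -> append to chain.
Insert 244: h=4, bucket 4 nonempty -> append to chain.
Insert 108: h=4, bucket 4 nonempty -> append to chain.
Insert 204: h=4, bucket 4 nonempty -> append to chain.
Final buckets:
0: .
1: .
2: 34
3: .
4: 884 -> 508 -> 244 -> 108 -> 204
5: .
6: 118 -> 774
7: .

5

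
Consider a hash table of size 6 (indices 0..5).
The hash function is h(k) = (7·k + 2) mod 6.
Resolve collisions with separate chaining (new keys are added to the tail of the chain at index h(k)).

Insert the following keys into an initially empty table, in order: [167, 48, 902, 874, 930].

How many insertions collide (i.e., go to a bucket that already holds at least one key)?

167 → bucket 1
48 → bucket 2
902 → bucket 4
874 → bucket 0
930 → bucket 2 (collision)
Final buckets:
0: 874
1: 167
2: 48 -> 930
3: _
4: 902
5: _

1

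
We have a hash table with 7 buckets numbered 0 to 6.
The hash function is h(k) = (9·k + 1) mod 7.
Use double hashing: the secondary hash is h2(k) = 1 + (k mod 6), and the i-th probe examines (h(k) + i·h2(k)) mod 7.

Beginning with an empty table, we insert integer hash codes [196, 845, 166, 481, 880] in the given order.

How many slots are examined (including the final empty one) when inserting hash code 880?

3

196 hashes to 1; slot 1 is free => place at 1.
845 hashes to 4; slot 4 is free => place at 4.
166 hashes to 4, h2=5; 4 taken => place at 2.
481 hashes to 4, h2=2; 4 taken => place at 6.
880 hashes to 4, h2=5; 4,2 taken => place at 0.
Table: [880, 196, 166, —, 845, —, 481]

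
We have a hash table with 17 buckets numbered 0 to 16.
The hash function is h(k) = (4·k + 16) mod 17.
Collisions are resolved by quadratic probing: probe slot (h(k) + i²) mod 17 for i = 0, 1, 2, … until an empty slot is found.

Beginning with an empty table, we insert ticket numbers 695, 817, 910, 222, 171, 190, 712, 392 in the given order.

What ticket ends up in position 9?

712

Insert 695: h=8, slot 8 empty -> index 8.
Insert 817: h=3, slot 3 empty -> index 3.
Insert 910: h=1, slot 1 empty -> index 1.
Insert 222: h=3, slot 3 occupied -> index 4.
Insert 171: h=3, slots 3,4 occupied -> index 7.
Insert 190: h=11, slot 11 empty -> index 11.
Insert 712: h=8, slot 8 occupied -> index 9.
Insert 392: h=3, slots 3,4,7 occupied -> index 12.
Table: [_, 910, _, 817, 222, _, _, 171, 695, 712, _, 190, 392, _, _, _, _]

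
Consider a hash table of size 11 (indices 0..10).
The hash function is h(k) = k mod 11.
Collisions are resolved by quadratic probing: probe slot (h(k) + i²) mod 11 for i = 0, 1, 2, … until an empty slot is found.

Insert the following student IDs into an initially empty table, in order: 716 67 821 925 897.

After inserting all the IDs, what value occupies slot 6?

897

716: h=1 => slot 1
67: h=1, probe 1,2 => slot 2
821: h=7 => slot 7
925: h=1, probe 1,2,5 => slot 5
897: h=6 => slot 6
Table: [., 716, 67, ., ., 925, 897, 821, ., ., .]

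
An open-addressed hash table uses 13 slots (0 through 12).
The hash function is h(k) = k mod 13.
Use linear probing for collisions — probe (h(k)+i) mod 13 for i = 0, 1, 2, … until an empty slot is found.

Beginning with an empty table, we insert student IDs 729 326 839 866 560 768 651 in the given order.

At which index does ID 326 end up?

729: h=1 => slot 1
326: h=1, probe 1,2 => slot 2
839: h=7 => slot 7
866: h=8 => slot 8
560: h=1, probe 1,2,3 => slot 3
768: h=1, probe 1,2,3,4 => slot 4
651: h=1, probe 1,2,3,4,5 => slot 5
Table: [-, 729, 326, 560, 768, 651, -, 839, 866, -, -, -, -]

2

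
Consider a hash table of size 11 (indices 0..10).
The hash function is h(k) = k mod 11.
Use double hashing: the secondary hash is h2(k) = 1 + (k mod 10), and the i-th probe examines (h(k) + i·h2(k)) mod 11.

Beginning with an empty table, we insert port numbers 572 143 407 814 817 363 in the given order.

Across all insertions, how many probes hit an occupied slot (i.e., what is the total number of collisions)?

572 hashes to 0; slot 0 is free -> place at 0.
143 hashes to 0, h2=4; 0 taken -> place at 4.
407 hashes to 0, h2=8; 0 taken -> place at 8.
814 hashes to 0, h2=5; 0 taken -> place at 5.
817 hashes to 3; slot 3 is free -> place at 3.
363 hashes to 0, h2=4; 0,4,8 taken -> place at 1.
Table: [572, 363, —, 817, 143, 814, —, —, 407, —, —]

6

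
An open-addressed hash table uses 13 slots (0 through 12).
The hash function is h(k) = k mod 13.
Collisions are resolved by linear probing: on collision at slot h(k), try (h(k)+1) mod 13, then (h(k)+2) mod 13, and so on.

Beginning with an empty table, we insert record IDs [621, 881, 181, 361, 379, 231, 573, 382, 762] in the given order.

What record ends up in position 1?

621 hashes to 10; slot 10 is free -> place at 10.
881 hashes to 10; 10 taken -> place at 11.
181 hashes to 12; slot 12 is free -> place at 12.
361 hashes to 10; 10,11,12 taken -> place at 0.
379 hashes to 2; slot 2 is free -> place at 2.
231 hashes to 10; 10,11,12,0 taken -> place at 1.
573 hashes to 1; 1,2 taken -> place at 3.
382 hashes to 5; slot 5 is free -> place at 5.
762 hashes to 8; slot 8 is free -> place at 8.
Table: [361, 231, 379, 573, _, 382, _, _, 762, _, 621, 881, 181]

231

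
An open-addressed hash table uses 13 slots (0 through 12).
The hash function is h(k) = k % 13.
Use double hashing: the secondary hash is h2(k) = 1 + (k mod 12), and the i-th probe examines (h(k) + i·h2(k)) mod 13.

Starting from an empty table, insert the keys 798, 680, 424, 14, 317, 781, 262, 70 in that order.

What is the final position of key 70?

Insert 798: h=5, slot 5 empty => index 5.
Insert 680: h=4, slot 4 empty => index 4.
Insert 424: h=8, slot 8 empty => index 8.
Insert 14: h=1, slot 1 empty => index 1.
Insert 317: h=5, h2=6, slot 5 occupied => index 11.
Insert 781: h=1, h2=2, slot 1 occupied => index 3.
Insert 262: h=2, slot 2 empty => index 2.
Insert 70: h=5, h2=11, slots 5,3,1 occupied => index 12.
Table: [_, 14, 262, 781, 680, 798, _, _, 424, _, _, 317, 70]

12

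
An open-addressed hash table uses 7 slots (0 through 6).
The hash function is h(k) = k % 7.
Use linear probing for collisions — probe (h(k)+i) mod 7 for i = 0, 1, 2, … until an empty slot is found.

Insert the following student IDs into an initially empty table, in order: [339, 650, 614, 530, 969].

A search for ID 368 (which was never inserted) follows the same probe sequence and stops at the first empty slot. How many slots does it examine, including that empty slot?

5

339 hashes to 3; slot 3 is free -> place at 3.
650 hashes to 6; slot 6 is free -> place at 6.
614 hashes to 5; slot 5 is free -> place at 5.
530 hashes to 5; 5,6 taken -> place at 0.
969 hashes to 3; 3 taken -> place at 4.
Table: [530, _, _, 339, 969, 614, 650]
Lookup 368: h=4, probe 4,5,6,0,1 → slot 1 empty, not found.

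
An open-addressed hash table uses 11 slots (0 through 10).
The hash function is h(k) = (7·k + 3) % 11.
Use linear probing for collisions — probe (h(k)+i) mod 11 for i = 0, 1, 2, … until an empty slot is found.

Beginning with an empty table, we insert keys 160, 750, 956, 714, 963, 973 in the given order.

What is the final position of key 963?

2

Insert 160: h=1, slot 1 empty -> index 1.
Insert 750: h=6, slot 6 empty -> index 6.
Insert 956: h=7, slot 7 empty -> index 7.
Insert 714: h=7, slot 7 occupied -> index 8.
Insert 963: h=1, slot 1 occupied -> index 2.
Insert 973: h=5, slot 5 empty -> index 5.
Table: [∅, 160, 963, ∅, ∅, 973, 750, 956, 714, ∅, ∅]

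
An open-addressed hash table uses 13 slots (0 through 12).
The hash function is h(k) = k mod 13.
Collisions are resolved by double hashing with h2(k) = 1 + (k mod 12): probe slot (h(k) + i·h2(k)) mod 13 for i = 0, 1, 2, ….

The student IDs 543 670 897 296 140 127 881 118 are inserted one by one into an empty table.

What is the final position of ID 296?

6

Insert 543: h=10, slot 10 empty => index 10.
Insert 670: h=7, slot 7 empty => index 7.
Insert 897: h=0, slot 0 empty => index 0.
Insert 296: h=10, h2=9, slot 10 occupied => index 6.
Insert 140: h=10, h2=9, slots 10,6 occupied => index 2.
Insert 127: h=10, h2=8, slot 10 occupied => index 5.
Insert 881: h=10, h2=6, slot 10 occupied => index 3.
Insert 118: h=1, slot 1 empty => index 1.
Table: [897, 118, 140, 881, ∅, 127, 296, 670, ∅, ∅, 543, ∅, ∅]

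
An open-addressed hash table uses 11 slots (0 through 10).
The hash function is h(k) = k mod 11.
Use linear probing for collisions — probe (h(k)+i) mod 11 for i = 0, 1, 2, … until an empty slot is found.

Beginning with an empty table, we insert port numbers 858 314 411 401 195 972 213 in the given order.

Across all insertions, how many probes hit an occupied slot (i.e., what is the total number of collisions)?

8

858 hashes to 0; slot 0 is free -> place at 0.
314 hashes to 6; slot 6 is free -> place at 6.
411 hashes to 4; slot 4 is free -> place at 4.
401 hashes to 5; slot 5 is free -> place at 5.
195 hashes to 8; slot 8 is free -> place at 8.
972 hashes to 4; 4,5,6 taken -> place at 7.
213 hashes to 4; 4,5,6,7,8 taken -> place at 9.
Table: [858, ∅, ∅, ∅, 411, 401, 314, 972, 195, 213, ∅]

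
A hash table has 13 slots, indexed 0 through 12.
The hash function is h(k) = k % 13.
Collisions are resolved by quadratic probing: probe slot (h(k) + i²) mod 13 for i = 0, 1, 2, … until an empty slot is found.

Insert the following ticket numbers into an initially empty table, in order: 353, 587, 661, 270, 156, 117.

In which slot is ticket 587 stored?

3

353: h=2 → slot 2
587: h=2, probe 2,3 → slot 3
661: h=11 → slot 11
270: h=10 → slot 10
156: h=0 → slot 0
117: h=0, probe 0,1 → slot 1
Table: [156, 117, 353, 587, ., ., ., ., ., ., 270, 661, .]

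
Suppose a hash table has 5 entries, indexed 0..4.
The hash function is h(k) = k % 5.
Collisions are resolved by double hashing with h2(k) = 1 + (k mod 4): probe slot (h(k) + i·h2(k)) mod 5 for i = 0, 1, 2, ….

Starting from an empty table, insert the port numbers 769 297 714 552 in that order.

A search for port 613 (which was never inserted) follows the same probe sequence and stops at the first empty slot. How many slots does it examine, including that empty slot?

769: h=4 → slot 4
297: h=2 → slot 2
714: h=4, h2=3, probe 4,2,0 → slot 0
552: h=2, h2=1, probe 2,3 → slot 3
Table: [714, -, 297, 552, 769]
Lookup 613: h=3, h2=2, probe 3,0,2,4,1 → slot 1 empty, not found.

5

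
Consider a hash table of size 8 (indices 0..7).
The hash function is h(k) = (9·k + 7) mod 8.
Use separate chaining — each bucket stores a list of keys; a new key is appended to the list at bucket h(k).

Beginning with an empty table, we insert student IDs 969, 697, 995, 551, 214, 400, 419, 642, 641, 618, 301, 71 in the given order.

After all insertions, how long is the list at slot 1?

2

Insert 969: h=0, bucket 0 empty → new chain.
Insert 697: h=0, bucket 0 nonempty → append to chain.
Insert 995: h=2, bucket 2 empty → new chain.
Insert 551: h=6, bucket 6 empty → new chain.
Insert 214: h=5, bucket 5 empty → new chain.
Insert 400: h=7, bucket 7 empty → new chain.
Insert 419: h=2, bucket 2 nonempty → append to chain.
Insert 642: h=1, bucket 1 empty → new chain.
Insert 641: h=0, bucket 0 nonempty → append to chain.
Insert 618: h=1, bucket 1 nonempty → append to chain.
Insert 301: h=4, bucket 4 empty → new chain.
Insert 71: h=6, bucket 6 nonempty → append to chain.
Final buckets:
0: 969 -> 697 -> 641
1: 642 -> 618
2: 995 -> 419
3: -
4: 301
5: 214
6: 551 -> 71
7: 400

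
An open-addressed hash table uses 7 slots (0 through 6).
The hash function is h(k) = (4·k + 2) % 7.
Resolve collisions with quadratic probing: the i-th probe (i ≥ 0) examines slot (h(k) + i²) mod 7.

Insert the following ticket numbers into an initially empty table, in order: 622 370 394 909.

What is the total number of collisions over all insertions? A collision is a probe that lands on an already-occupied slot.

3

622: h=5 -> slot 5
370: h=5, probe 5,6 -> slot 6
394: h=3 -> slot 3
909: h=5, probe 5,6,2 -> slot 2
Table: [-, -, 909, 394, -, 622, 370]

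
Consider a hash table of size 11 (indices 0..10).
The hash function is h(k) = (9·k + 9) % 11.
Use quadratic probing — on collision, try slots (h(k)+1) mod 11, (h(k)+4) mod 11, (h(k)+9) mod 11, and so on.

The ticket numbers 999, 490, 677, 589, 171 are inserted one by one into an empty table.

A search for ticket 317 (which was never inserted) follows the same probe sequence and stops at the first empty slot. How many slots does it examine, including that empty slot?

2

Insert 999: h=2, slot 2 empty -> index 2.
Insert 490: h=8, slot 8 empty -> index 8.
Insert 677: h=8, slot 8 occupied -> index 9.
Insert 589: h=8, slots 8,9 occupied -> index 1.
Insert 171: h=8, slots 8,9,1 occupied -> index 6.
Table: [∅, 589, 999, ∅, ∅, ∅, 171, ∅, 490, 677, ∅]
Lookup 317: h=2, probe 2,3 → slot 3 empty, not found.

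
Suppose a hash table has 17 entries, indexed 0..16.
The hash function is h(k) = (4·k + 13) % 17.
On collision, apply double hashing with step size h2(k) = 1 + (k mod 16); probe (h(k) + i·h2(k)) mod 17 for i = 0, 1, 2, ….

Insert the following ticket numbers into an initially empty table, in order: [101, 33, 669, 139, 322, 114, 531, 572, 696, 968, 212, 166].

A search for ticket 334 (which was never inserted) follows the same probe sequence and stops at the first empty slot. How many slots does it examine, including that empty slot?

4

101: h=9 → slot 9
33: h=9, h2=2, probe 9,11 → slot 11
669: h=3 → slot 3
139: h=8 → slot 8
322: h=9, h2=3, probe 9,12 → slot 12
114: h=10 → slot 10
531: h=12, h2=4, probe 12,16 → slot 16
572: h=6 → slot 6
696: h=9, h2=9, probe 9,1 → slot 1
968: h=9, h2=9, probe 9,1,10,2 → slot 2
212: h=11, h2=5, probe 11,16,4 → slot 4
166: h=14 → slot 14
Table: [_, 696, 968, 669, 212, _, 572, _, 139, 101, 114, 33, 322, _, 166, _, 531]
Lookup 334: h=6, h2=15, probe 6,4,2,0 → slot 0 empty, not found.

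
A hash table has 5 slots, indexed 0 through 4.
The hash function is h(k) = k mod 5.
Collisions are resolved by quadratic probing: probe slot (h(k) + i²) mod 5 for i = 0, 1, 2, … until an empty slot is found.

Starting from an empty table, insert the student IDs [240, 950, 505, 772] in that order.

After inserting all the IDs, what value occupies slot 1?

950

Insert 240: h=0, slot 0 empty => index 0.
Insert 950: h=0, slot 0 occupied => index 1.
Insert 505: h=0, slots 0,1 occupied => index 4.
Insert 772: h=2, slot 2 empty => index 2.
Table: [240, 950, 772, ∅, 505]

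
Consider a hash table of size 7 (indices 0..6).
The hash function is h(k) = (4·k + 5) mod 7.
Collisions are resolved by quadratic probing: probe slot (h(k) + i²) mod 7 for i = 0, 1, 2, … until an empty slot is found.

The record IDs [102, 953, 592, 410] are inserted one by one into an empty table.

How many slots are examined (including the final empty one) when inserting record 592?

2

102 hashes to 0; slot 0 is free => place at 0.
953 hashes to 2; slot 2 is free => place at 2.
592 hashes to 0; 0 taken => place at 1.
410 hashes to 0; 0,1 taken => place at 4.
Table: [102, 592, 953, —, 410, —, —]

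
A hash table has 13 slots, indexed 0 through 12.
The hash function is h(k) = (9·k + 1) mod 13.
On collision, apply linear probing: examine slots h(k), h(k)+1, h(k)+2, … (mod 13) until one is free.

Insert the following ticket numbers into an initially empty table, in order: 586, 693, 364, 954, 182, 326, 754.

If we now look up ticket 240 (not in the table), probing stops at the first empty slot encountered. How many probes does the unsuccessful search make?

2

586 hashes to 10; slot 10 is free -> place at 10.
693 hashes to 11; slot 11 is free -> place at 11.
364 hashes to 1; slot 1 is free -> place at 1.
954 hashes to 7; slot 7 is free -> place at 7.
182 hashes to 1; 1 taken -> place at 2.
326 hashes to 10; 10,11 taken -> place at 12.
754 hashes to 1; 1,2 taken -> place at 3.
Table: [—, 364, 182, 754, —, —, —, 954, —, —, 586, 693, 326]
Lookup 240: h=3, probe 3,4 → slot 4 empty, not found.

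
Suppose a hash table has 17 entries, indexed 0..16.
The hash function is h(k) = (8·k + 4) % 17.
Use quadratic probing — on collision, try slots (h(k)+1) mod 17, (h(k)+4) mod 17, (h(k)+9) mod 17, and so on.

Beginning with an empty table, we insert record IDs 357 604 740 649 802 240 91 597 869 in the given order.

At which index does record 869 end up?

2

357: h=4 → slot 4
604: h=8 → slot 8
740: h=8, probe 8,9 → slot 9
649: h=11 → slot 11
802: h=11, probe 11,12 → slot 12
240: h=3 → slot 3
91: h=1 → slot 1
597: h=3, probe 3,4,7 → slot 7
869: h=3, probe 3,4,7,12,2 → slot 2
Table: [., 91, 869, 240, 357, ., ., 597, 604, 740, ., 649, 802, ., ., ., .]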